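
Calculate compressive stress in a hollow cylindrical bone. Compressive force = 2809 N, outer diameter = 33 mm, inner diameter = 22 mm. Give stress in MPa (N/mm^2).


A = pi*(r_o^2 - r_i^2)
r_o = 16.5 mm, r_i = 11 mm
A = 475.166 mm^2
sigma = F/A = 2809 / 475.166
sigma = 5.912 MPa


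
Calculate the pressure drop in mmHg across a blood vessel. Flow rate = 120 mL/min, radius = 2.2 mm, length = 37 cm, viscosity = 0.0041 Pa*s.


dP = 8*mu*L*Q / (pi*r^4)
Q = 120 mL/min = 2e-06 m^3/s
dP = 329.811 Pa = 329.811 / 133.322 mmHg = 2.474 mmHg


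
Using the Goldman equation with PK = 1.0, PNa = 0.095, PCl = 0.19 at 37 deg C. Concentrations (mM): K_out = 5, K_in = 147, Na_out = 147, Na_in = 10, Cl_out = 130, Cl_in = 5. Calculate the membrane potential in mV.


Vm = (RT/F)*ln((PK*Ko + PNa*Nao + PCl*Cli)/(PK*Ki + PNa*Nai + PCl*Clo))
Numer = 19.915, Denom = 172.65
Vm = -57.72 mV


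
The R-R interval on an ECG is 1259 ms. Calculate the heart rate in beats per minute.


HR = 60 / RR_interval(s)
RR = 1259 ms = 1.259 s
HR = 60 / 1.259 = 47.66 bpm


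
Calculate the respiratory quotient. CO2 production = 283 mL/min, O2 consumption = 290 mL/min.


RQ = VCO2 / VO2
RQ = 283 / 290
RQ = 0.9759


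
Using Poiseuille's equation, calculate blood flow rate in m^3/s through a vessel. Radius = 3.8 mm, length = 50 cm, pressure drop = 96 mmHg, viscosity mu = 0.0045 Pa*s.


Q = pi*r^4*dP / (8*mu*L)
r = 0.0038 m, L = 0.5 m
dP = 96 mmHg = 12798.912 Pa
Q = 4.6578e-04 m^3/s


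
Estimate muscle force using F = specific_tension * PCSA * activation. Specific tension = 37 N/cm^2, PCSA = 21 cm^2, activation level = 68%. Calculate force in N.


F = sigma * PCSA * activation
F = 37 * 21 * 0.68
F = 528.4 N


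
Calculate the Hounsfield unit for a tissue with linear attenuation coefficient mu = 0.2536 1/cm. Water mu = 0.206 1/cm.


HU = ((mu_tissue - mu_water) / mu_water) * 1000
HU = ((0.2536 - 0.206) / 0.206) * 1000
HU = 231.1


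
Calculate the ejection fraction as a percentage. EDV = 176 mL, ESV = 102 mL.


SV = EDV - ESV = 176 - 102 = 74 mL
EF = SV/EDV * 100 = 74/176 * 100
EF = 42.05%


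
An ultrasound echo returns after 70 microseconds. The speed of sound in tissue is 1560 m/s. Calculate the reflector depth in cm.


depth = c * t / 2
t = 70 us = 7.0000e-05 s
depth = 1560 * 7.0000e-05 / 2
depth = 0.0546 m = 5.46 cm


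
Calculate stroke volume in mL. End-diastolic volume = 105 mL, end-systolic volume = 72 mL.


SV = EDV - ESV
SV = 105 - 72
SV = 33 mL


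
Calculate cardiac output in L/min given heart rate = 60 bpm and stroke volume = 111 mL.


CO = HR * SV
CO = 60 * 111 / 1000
CO = 6.66 L/min


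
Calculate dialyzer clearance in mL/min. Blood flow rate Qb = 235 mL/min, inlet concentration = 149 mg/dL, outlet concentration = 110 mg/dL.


K = Qb * (Cb_in - Cb_out) / Cb_in
K = 235 * (149 - 110) / 149
K = 61.51 mL/min


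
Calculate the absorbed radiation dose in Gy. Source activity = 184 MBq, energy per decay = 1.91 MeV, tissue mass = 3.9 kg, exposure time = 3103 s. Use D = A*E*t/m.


A = 184 MBq = 1.8400e+08 Bq
E = 1.91 MeV = 3.05982e-13 J
D = A*E*t/m = 1.8400e+08*3.05982e-13*3103/3.9
D = 0.0448 Gy


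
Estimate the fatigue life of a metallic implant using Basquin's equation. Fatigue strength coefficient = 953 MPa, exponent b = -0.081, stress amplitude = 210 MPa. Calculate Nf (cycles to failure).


sigma_a = sigma_f' * (2Nf)^b
2Nf = (sigma_a/sigma_f')^(1/b)
2Nf = (210/953)^(1/-0.081)
2Nf = 1.2869175e+08
Nf = 6.4346e+07


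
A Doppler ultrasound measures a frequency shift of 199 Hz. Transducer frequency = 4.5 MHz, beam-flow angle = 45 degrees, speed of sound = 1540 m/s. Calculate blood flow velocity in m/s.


v = fd * c / (2 * f0 * cos(theta))
v = 199 * 1540 / (2 * 4.5000e+06 * cos(45))
v = 0.04816 m/s


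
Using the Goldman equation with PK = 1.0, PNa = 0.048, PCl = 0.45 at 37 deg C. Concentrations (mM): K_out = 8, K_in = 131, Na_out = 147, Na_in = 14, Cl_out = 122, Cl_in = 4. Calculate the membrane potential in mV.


Vm = (RT/F)*ln((PK*Ko + PNa*Nao + PCl*Cli)/(PK*Ki + PNa*Nai + PCl*Clo))
Numer = 16.856, Denom = 186.572
Vm = -64.25 mV


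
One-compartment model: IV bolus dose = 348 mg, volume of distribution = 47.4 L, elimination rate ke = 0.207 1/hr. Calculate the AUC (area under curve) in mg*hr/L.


C0 = Dose/Vd = 348/47.4 = 7.34177 mg/L
AUC = C0/ke = 7.34177/0.207
AUC = 35.47 mg*hr/L


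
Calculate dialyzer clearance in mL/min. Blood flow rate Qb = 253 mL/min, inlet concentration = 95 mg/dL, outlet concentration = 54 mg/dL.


K = Qb * (Cb_in - Cb_out) / Cb_in
K = 253 * (95 - 54) / 95
K = 109.2 mL/min


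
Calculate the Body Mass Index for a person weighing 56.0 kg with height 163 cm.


BMI = weight / height^2
height = 163 cm = 1.63 m
BMI = 56.0 / 1.63^2
BMI = 21.08 kg/m^2


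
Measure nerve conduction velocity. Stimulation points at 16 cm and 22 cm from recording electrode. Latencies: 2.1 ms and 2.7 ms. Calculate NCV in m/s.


Distance = (22 - 16) / 100 = 0.06 m
dt = (2.7 - 2.1) / 1000 = 6.0000e-04 s
NCV = dist / dt = 100 m/s


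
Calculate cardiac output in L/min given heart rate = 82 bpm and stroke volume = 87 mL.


CO = HR * SV
CO = 82 * 87 / 1000
CO = 7.134 L/min


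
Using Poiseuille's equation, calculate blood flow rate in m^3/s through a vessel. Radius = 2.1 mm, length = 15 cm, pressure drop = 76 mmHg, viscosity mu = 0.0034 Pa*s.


Q = pi*r^4*dP / (8*mu*L)
r = 0.0021 m, L = 0.15 m
dP = 76 mmHg = 10132.472 Pa
Q = 1.5173e-04 m^3/s


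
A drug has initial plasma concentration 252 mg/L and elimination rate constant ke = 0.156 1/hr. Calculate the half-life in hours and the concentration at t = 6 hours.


t_half = ln(2) / ke = 0.693147 / 0.156 = 4.443 hr
C(t) = C0 * exp(-ke*t) = 252 * exp(-0.156*6)
C(6) = 98.83 mg/L


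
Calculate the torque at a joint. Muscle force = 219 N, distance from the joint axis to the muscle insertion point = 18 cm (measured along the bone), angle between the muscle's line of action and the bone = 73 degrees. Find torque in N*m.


Torque = F * d * sin(theta)   (moment arm = d*sin(theta))
d = 18 cm = 0.18 m
Torque = 219 * 0.18 * sin(73)
Torque = 37.7 N*m


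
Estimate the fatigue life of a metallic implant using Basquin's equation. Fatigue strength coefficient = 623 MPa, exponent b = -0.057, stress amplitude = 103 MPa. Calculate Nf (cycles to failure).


sigma_a = sigma_f' * (2Nf)^b
2Nf = (sigma_a/sigma_f')^(1/b)
2Nf = (103/623)^(1/-0.057)
2Nf = 5.1662131e+13
Nf = 2.5831e+13


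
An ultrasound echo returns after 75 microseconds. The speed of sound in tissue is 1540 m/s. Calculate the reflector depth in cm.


depth = c * t / 2
t = 75 us = 7.5000e-05 s
depth = 1540 * 7.5000e-05 / 2
depth = 0.05775 m = 5.775 cm


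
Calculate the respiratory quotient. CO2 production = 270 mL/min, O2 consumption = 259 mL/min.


RQ = VCO2 / VO2
RQ = 270 / 259
RQ = 1.042


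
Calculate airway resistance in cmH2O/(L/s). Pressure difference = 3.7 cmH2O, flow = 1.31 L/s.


R = dP / flow
R = 3.7 / 1.31
R = 2.824 cmH2O/(L/s)


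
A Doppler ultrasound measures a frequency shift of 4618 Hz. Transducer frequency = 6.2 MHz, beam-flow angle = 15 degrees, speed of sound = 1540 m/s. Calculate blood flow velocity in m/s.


v = fd * c / (2 * f0 * cos(theta))
v = 4618 * 1540 / (2 * 6.2000e+06 * cos(15))
v = 0.5938 m/s


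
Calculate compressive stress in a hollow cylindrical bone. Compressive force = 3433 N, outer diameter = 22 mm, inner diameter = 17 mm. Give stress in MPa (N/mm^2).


A = pi*(r_o^2 - r_i^2)
r_o = 11 mm, r_i = 8.5 mm
A = 153.153 mm^2
sigma = F/A = 3433 / 153.153
sigma = 22.42 MPa


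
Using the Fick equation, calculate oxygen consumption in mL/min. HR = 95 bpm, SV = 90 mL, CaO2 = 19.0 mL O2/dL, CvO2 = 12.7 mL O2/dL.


CO = HR*SV = 95*90/1000 = 8.55 L/min
a-v O2 diff = 19.0 - 12.7 = 6.3 mL/dL
VO2 = CO * (CaO2-CvO2) * 10 dL/L
VO2 = 8.55 * 6.3 * 10
VO2 = 538.7 mL/min


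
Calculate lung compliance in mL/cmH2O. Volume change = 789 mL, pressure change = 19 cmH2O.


C = dV / dP
C = 789 / 19
C = 41.53 mL/cmH2O


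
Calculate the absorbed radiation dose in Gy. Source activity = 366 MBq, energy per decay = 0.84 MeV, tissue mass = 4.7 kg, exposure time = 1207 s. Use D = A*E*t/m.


A = 366 MBq = 3.6600e+08 Bq
E = 0.84 MeV = 1.34568e-13 J
D = A*E*t/m = 3.6600e+08*1.34568e-13*1207/4.7
D = 0.01265 Gy


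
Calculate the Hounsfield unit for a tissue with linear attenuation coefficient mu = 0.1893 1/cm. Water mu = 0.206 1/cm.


HU = ((mu_tissue - mu_water) / mu_water) * 1000
HU = ((0.1893 - 0.206) / 0.206) * 1000
HU = -81.07


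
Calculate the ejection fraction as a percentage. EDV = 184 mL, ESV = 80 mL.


SV = EDV - ESV = 184 - 80 = 104 mL
EF = SV/EDV * 100 = 104/184 * 100
EF = 56.52%


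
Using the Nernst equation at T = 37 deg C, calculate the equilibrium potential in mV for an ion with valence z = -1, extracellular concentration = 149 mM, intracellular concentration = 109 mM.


E = (RT/(zF)) * ln(C_out/C_in)
T = 37 + 273.15 = 310.15 K
E = (8.314 * 310.15 / (-1 * 96485)) * ln(149/109)
E = -8.354 mV


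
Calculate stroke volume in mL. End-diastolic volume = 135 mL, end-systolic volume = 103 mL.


SV = EDV - ESV
SV = 135 - 103
SV = 32 mL


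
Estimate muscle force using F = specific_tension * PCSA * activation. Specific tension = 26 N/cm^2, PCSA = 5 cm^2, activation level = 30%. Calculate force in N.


F = sigma * PCSA * activation
F = 26 * 5 * 0.3
F = 39 N


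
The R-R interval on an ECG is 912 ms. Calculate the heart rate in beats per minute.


HR = 60 / RR_interval(s)
RR = 912 ms = 0.912 s
HR = 60 / 0.912 = 65.79 bpm


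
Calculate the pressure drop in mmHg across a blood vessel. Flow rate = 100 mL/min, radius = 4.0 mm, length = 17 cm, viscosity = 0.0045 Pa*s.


dP = 8*mu*L*Q / (pi*r^4)
Q = 100 mL/min = 1.66667e-06 m^3/s
dP = 12.6827 Pa = 12.6827 / 133.322 mmHg = 0.09513 mmHg


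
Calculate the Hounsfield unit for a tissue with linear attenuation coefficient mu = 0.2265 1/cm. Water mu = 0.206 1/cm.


HU = ((mu_tissue - mu_water) / mu_water) * 1000
HU = ((0.2265 - 0.206) / 0.206) * 1000
HU = 99.51


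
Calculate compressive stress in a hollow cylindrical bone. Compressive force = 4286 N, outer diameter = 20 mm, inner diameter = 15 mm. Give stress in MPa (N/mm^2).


A = pi*(r_o^2 - r_i^2)
r_o = 10 mm, r_i = 7.5 mm
A = 137.445 mm^2
sigma = F/A = 4286 / 137.445
sigma = 31.18 MPa


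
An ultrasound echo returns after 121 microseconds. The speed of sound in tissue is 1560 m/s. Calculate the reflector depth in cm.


depth = c * t / 2
t = 121 us = 1.2100e-04 s
depth = 1560 * 1.2100e-04 / 2
depth = 0.09438 m = 9.438 cm


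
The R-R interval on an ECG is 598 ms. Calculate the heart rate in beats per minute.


HR = 60 / RR_interval(s)
RR = 598 ms = 0.598 s
HR = 60 / 0.598 = 100.3 bpm


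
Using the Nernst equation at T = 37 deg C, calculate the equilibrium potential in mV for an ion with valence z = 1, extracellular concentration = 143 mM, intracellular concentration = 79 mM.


E = (RT/(zF)) * ln(C_out/C_in)
T = 37 + 273.15 = 310.15 K
E = (8.314 * 310.15 / (1 * 96485)) * ln(143/79)
E = 15.86 mV


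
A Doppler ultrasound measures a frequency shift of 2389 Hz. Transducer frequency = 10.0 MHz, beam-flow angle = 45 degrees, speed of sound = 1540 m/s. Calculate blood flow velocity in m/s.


v = fd * c / (2 * f0 * cos(theta))
v = 2389 * 1540 / (2 * 1.0000e+07 * cos(45))
v = 0.2601 m/s


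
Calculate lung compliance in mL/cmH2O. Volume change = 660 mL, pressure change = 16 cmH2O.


C = dV / dP
C = 660 / 16
C = 41.25 mL/cmH2O


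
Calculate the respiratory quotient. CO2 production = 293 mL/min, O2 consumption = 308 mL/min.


RQ = VCO2 / VO2
RQ = 293 / 308
RQ = 0.9513


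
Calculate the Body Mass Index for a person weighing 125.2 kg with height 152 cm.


BMI = weight / height^2
height = 152 cm = 1.52 m
BMI = 125.2 / 1.52^2
BMI = 54.19 kg/m^2


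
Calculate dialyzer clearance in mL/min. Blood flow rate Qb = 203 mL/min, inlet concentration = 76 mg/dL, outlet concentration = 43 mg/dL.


K = Qb * (Cb_in - Cb_out) / Cb_in
K = 203 * (76 - 43) / 76
K = 88.14 mL/min


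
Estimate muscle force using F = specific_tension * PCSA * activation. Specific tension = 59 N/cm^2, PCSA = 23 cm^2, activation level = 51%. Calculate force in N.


F = sigma * PCSA * activation
F = 59 * 23 * 0.51
F = 692.1 N


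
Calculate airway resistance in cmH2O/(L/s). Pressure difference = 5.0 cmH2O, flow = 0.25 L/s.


R = dP / flow
R = 5.0 / 0.25
R = 20 cmH2O/(L/s)


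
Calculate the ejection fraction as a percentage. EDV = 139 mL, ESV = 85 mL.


SV = EDV - ESV = 139 - 85 = 54 mL
EF = SV/EDV * 100 = 54/139 * 100
EF = 38.85%


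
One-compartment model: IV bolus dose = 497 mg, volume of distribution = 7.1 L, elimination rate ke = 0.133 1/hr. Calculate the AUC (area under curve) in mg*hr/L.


C0 = Dose/Vd = 497/7.1 = 70 mg/L
AUC = C0/ke = 70/0.133
AUC = 526.3 mg*hr/L


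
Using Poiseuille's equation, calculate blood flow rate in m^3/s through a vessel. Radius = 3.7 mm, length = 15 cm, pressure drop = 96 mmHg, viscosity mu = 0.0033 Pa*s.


Q = pi*r^4*dP / (8*mu*L)
r = 0.0037 m, L = 0.15 m
dP = 96 mmHg = 12798.912 Pa
Q = 0.001903 m^3/s


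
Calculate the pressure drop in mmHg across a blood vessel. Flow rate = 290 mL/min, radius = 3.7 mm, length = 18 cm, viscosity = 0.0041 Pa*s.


dP = 8*mu*L*Q / (pi*r^4)
Q = 290 mL/min = 4.83333e-06 m^3/s
dP = 48.4659 Pa = 48.4659 / 133.322 mmHg = 0.3635 mmHg


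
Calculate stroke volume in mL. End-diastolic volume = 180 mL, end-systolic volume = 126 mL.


SV = EDV - ESV
SV = 180 - 126
SV = 54 mL


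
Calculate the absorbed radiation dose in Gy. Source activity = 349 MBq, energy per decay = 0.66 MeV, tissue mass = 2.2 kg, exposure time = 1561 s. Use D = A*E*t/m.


A = 349 MBq = 3.4900e+08 Bq
E = 0.66 MeV = 1.05732e-13 J
D = A*E*t/m = 3.4900e+08*1.05732e-13*1561/2.2
D = 0.02618 Gy


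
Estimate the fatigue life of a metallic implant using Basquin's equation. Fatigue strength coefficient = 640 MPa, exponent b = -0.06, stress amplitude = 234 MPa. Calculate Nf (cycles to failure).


sigma_a = sigma_f' * (2Nf)^b
2Nf = (sigma_a/sigma_f')^(1/b)
2Nf = (234/640)^(1/-0.06)
2Nf = 19174996
Nf = 9.5875e+06


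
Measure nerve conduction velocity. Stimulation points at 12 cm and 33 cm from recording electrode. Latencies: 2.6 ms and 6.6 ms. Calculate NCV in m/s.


Distance = (33 - 12) / 100 = 0.21 m
dt = (6.6 - 2.6) / 1000 = 0.004 s
NCV = dist / dt = 52.5 m/s


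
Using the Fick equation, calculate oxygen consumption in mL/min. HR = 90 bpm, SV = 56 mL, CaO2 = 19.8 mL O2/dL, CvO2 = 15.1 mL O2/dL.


CO = HR*SV = 90*56/1000 = 5.04 L/min
a-v O2 diff = 19.8 - 15.1 = 4.7 mL/dL
VO2 = CO * (CaO2-CvO2) * 10 dL/L
VO2 = 5.04 * 4.7 * 10
VO2 = 236.9 mL/min


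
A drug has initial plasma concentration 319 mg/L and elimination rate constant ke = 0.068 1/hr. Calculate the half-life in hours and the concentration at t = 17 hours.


t_half = ln(2) / ke = 0.693147 / 0.068 = 10.19 hr
C(t) = C0 * exp(-ke*t) = 319 * exp(-0.068*17)
C(17) = 100.4 mg/L


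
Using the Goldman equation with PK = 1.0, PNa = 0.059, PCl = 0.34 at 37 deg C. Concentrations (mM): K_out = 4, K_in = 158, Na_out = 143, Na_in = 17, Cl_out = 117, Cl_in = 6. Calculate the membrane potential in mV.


Vm = (RT/F)*ln((PK*Ko + PNa*Nao + PCl*Cli)/(PK*Ki + PNa*Nai + PCl*Clo))
Numer = 14.477, Denom = 198.783
Vm = -70.01 mV


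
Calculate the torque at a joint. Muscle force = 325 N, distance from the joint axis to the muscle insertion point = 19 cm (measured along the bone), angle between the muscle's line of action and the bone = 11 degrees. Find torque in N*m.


Torque = F * d * sin(theta)   (moment arm = d*sin(theta))
d = 19 cm = 0.19 m
Torque = 325 * 0.19 * sin(11)
Torque = 11.78 N*m


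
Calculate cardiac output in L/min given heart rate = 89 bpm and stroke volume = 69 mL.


CO = HR * SV
CO = 89 * 69 / 1000
CO = 6.141 L/min


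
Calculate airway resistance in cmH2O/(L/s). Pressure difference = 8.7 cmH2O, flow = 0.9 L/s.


R = dP / flow
R = 8.7 / 0.9
R = 9.667 cmH2O/(L/s)


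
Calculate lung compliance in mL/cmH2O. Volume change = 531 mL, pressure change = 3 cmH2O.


C = dV / dP
C = 531 / 3
C = 177 mL/cmH2O


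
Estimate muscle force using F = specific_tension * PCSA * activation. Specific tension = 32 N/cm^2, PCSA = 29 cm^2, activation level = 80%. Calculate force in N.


F = sigma * PCSA * activation
F = 32 * 29 * 0.8
F = 742.4 N


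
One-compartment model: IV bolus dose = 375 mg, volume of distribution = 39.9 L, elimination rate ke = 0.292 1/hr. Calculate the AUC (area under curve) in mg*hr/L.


C0 = Dose/Vd = 375/39.9 = 9.3985 mg/L
AUC = C0/ke = 9.3985/0.292
AUC = 32.19 mg*hr/L


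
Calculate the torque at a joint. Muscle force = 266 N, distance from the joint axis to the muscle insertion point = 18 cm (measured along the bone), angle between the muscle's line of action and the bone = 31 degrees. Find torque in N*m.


Torque = F * d * sin(theta)   (moment arm = d*sin(theta))
d = 18 cm = 0.18 m
Torque = 266 * 0.18 * sin(31)
Torque = 24.66 N*m


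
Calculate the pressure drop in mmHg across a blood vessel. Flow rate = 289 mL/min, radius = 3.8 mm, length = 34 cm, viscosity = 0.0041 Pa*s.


dP = 8*mu*L*Q / (pi*r^4)
Q = 289 mL/min = 4.81667e-06 m^3/s
dP = 82.0003 Pa = 82.0003 / 133.322 mmHg = 0.6151 mmHg


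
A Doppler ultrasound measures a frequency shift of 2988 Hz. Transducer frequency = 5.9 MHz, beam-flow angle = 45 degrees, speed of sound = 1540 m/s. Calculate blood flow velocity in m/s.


v = fd * c / (2 * f0 * cos(theta))
v = 2988 * 1540 / (2 * 5.9000e+06 * cos(45))
v = 0.5515 m/s


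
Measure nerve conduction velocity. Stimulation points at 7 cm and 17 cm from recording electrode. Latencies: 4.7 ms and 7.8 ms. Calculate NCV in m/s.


Distance = (17 - 7) / 100 = 0.1 m
dt = (7.8 - 4.7) / 1000 = 0.0031 s
NCV = dist / dt = 32.26 m/s


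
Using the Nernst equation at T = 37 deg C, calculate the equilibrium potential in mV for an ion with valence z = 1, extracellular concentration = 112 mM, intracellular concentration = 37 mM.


E = (RT/(zF)) * ln(C_out/C_in)
T = 37 + 273.15 = 310.15 K
E = (8.314 * 310.15 / (1 * 96485)) * ln(112/37)
E = 29.6 mV


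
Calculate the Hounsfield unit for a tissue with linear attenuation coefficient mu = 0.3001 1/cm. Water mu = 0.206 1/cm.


HU = ((mu_tissue - mu_water) / mu_water) * 1000
HU = ((0.3001 - 0.206) / 0.206) * 1000
HU = 456.8


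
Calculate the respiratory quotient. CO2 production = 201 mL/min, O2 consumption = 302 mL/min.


RQ = VCO2 / VO2
RQ = 201 / 302
RQ = 0.6656


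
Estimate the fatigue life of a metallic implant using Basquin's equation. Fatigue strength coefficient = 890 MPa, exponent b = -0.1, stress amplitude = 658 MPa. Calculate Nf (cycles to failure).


sigma_a = sigma_f' * (2Nf)^b
2Nf = (sigma_a/sigma_f')^(1/b)
2Nf = (658/890)^(1/-0.1)
2Nf = 20.494679
Nf = 10.25


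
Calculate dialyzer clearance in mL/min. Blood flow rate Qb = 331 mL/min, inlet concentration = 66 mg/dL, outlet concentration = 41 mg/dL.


K = Qb * (Cb_in - Cb_out) / Cb_in
K = 331 * (66 - 41) / 66
K = 125.4 mL/min


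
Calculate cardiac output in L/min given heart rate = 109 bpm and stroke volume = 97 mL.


CO = HR * SV
CO = 109 * 97 / 1000
CO = 10.57 L/min


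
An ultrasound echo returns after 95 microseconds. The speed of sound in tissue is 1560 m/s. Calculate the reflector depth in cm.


depth = c * t / 2
t = 95 us = 9.5000e-05 s
depth = 1560 * 9.5000e-05 / 2
depth = 0.0741 m = 7.41 cm


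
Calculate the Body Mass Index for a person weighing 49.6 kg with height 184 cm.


BMI = weight / height^2
height = 184 cm = 1.84 m
BMI = 49.6 / 1.84^2
BMI = 14.65 kg/m^2


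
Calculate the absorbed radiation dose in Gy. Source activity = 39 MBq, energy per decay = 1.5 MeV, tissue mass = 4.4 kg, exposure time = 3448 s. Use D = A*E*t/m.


A = 39 MBq = 3.9000e+07 Bq
E = 1.5 MeV = 2.403e-13 J
D = A*E*t/m = 3.9000e+07*2.403e-13*3448/4.4
D = 0.007344 Gy


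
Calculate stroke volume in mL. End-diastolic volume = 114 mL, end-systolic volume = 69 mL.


SV = EDV - ESV
SV = 114 - 69
SV = 45 mL


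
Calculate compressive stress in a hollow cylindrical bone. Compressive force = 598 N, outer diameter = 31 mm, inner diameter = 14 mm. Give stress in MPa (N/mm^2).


A = pi*(r_o^2 - r_i^2)
r_o = 15.5 mm, r_i = 7 mm
A = 600.83 mm^2
sigma = F/A = 598 / 600.83
sigma = 0.9953 MPa


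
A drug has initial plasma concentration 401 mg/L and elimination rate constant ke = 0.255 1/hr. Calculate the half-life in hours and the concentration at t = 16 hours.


t_half = ln(2) / ke = 0.693147 / 0.255 = 2.718 hr
C(t) = C0 * exp(-ke*t) = 401 * exp(-0.255*16)
C(16) = 6.78 mg/L


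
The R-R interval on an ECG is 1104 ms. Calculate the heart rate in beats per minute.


HR = 60 / RR_interval(s)
RR = 1104 ms = 1.104 s
HR = 60 / 1.104 = 54.35 bpm


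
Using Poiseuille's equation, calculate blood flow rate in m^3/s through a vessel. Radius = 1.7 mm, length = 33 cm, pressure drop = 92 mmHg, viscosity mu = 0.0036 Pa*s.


Q = pi*r^4*dP / (8*mu*L)
r = 0.0017 m, L = 0.33 m
dP = 92 mmHg = 12265.624 Pa
Q = 3.3863e-05 m^3/s


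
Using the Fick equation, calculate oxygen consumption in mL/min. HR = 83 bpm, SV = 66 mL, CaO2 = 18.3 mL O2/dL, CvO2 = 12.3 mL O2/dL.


CO = HR*SV = 83*66/1000 = 5.478 L/min
a-v O2 diff = 18.3 - 12.3 = 6 mL/dL
VO2 = CO * (CaO2-CvO2) * 10 dL/L
VO2 = 5.478 * 6 * 10
VO2 = 328.7 mL/min


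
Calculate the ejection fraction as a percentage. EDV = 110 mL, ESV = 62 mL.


SV = EDV - ESV = 110 - 62 = 48 mL
EF = SV/EDV * 100 = 48/110 * 100
EF = 43.64%


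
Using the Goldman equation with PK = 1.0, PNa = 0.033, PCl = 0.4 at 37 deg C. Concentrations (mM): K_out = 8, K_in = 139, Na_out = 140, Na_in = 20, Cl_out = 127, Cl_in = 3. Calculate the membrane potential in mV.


Vm = (RT/F)*ln((PK*Ko + PNa*Nao + PCl*Cli)/(PK*Ki + PNa*Nai + PCl*Clo))
Numer = 13.82, Denom = 190.46
Vm = -70.11 mV


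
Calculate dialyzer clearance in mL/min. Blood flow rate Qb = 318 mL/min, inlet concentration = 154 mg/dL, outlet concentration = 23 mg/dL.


K = Qb * (Cb_in - Cb_out) / Cb_in
K = 318 * (154 - 23) / 154
K = 270.5 mL/min


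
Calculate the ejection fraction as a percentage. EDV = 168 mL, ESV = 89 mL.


SV = EDV - ESV = 168 - 89 = 79 mL
EF = SV/EDV * 100 = 79/168 * 100
EF = 47.02%


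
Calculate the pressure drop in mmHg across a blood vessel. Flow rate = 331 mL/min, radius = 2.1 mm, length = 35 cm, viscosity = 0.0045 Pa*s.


dP = 8*mu*L*Q / (pi*r^4)
Q = 331 mL/min = 5.51667e-06 m^3/s
dP = 1137.68 Pa = 1137.68 / 133.322 mmHg = 8.533 mmHg


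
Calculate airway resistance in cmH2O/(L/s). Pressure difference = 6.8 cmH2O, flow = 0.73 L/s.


R = dP / flow
R = 6.8 / 0.73
R = 9.315 cmH2O/(L/s)


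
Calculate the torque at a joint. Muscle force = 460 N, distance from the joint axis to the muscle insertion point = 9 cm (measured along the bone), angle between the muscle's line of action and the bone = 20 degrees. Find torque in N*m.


Torque = F * d * sin(theta)   (moment arm = d*sin(theta))
d = 9 cm = 0.09 m
Torque = 460 * 0.09 * sin(20)
Torque = 14.16 N*m


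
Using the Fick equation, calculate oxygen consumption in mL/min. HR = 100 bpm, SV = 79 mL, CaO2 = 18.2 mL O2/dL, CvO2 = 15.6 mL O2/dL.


CO = HR*SV = 100*79/1000 = 7.9 L/min
a-v O2 diff = 18.2 - 15.6 = 2.6 mL/dL
VO2 = CO * (CaO2-CvO2) * 10 dL/L
VO2 = 7.9 * 2.6 * 10
VO2 = 205.4 mL/min


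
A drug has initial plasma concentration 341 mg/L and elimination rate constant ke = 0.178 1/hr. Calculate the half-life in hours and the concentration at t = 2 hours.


t_half = ln(2) / ke = 0.693147 / 0.178 = 3.894 hr
C(t) = C0 * exp(-ke*t) = 341 * exp(-0.178*2)
C(2) = 238.9 mg/L


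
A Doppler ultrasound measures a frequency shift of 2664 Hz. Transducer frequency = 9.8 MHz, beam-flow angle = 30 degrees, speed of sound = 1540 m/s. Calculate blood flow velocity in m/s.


v = fd * c / (2 * f0 * cos(theta))
v = 2664 * 1540 / (2 * 9.8000e+06 * cos(30))
v = 0.2417 m/s


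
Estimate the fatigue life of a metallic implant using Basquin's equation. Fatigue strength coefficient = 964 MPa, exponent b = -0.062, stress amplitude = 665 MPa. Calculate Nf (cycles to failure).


sigma_a = sigma_f' * (2Nf)^b
2Nf = (sigma_a/sigma_f')^(1/b)
2Nf = (665/964)^(1/-0.062)
2Nf = 398.92694
Nf = 199.5


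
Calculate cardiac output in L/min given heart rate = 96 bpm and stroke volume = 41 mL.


CO = HR * SV
CO = 96 * 41 / 1000
CO = 3.936 L/min


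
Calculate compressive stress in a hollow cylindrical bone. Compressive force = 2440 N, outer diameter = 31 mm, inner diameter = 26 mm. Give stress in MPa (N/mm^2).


A = pi*(r_o^2 - r_i^2)
r_o = 15.5 mm, r_i = 13 mm
A = 223.838 mm^2
sigma = F/A = 2440 / 223.838
sigma = 10.9 MPa


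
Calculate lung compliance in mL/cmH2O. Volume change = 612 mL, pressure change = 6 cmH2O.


C = dV / dP
C = 612 / 6
C = 102 mL/cmH2O


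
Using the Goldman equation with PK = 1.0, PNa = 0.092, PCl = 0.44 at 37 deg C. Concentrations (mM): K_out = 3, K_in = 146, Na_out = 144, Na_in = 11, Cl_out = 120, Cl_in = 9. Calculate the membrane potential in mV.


Vm = (RT/F)*ln((PK*Ko + PNa*Nao + PCl*Cli)/(PK*Ki + PNa*Nai + PCl*Clo))
Numer = 20.208, Denom = 199.812
Vm = -61.24 mV


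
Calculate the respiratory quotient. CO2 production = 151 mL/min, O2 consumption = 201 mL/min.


RQ = VCO2 / VO2
RQ = 151 / 201
RQ = 0.7512


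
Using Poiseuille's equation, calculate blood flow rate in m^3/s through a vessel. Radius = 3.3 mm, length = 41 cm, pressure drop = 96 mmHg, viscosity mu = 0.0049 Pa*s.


Q = pi*r^4*dP / (8*mu*L)
r = 0.0033 m, L = 0.41 m
dP = 96 mmHg = 12798.912 Pa
Q = 2.9669e-04 m^3/s


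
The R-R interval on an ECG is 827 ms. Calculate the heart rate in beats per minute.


HR = 60 / RR_interval(s)
RR = 827 ms = 0.827 s
HR = 60 / 0.827 = 72.55 bpm


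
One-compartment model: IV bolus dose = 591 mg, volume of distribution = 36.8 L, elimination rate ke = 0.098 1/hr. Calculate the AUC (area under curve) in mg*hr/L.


C0 = Dose/Vd = 591/36.8 = 16.0598 mg/L
AUC = C0/ke = 16.0598/0.098
AUC = 163.9 mg*hr/L


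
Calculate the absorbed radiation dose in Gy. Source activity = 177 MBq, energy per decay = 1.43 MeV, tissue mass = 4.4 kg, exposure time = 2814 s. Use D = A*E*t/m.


A = 177 MBq = 1.7700e+08 Bq
E = 1.43 MeV = 2.29086e-13 J
D = A*E*t/m = 1.7700e+08*2.29086e-13*2814/4.4
D = 0.02593 Gy


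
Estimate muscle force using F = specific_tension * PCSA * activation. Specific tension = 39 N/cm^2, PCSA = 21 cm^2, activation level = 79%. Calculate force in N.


F = sigma * PCSA * activation
F = 39 * 21 * 0.79
F = 647 N


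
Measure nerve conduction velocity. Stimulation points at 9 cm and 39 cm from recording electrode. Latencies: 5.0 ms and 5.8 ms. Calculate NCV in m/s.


Distance = (39 - 9) / 100 = 0.3 m
dt = (5.8 - 5.0) / 1000 = 8.0000e-04 s
NCV = dist / dt = 375 m/s


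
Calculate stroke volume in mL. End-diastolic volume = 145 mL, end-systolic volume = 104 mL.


SV = EDV - ESV
SV = 145 - 104
SV = 41 mL


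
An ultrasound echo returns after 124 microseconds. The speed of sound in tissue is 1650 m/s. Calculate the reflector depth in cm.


depth = c * t / 2
t = 124 us = 1.2400e-04 s
depth = 1650 * 1.2400e-04 / 2
depth = 0.1023 m = 10.23 cm


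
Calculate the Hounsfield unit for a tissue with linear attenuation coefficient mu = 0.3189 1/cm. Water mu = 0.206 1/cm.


HU = ((mu_tissue - mu_water) / mu_water) * 1000
HU = ((0.3189 - 0.206) / 0.206) * 1000
HU = 548.1


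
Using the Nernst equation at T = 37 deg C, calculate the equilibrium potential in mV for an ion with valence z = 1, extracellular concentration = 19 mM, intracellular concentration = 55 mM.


E = (RT/(zF)) * ln(C_out/C_in)
T = 37 + 273.15 = 310.15 K
E = (8.314 * 310.15 / (1 * 96485)) * ln(19/55)
E = -28.41 mV


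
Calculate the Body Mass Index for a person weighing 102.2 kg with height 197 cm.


BMI = weight / height^2
height = 197 cm = 1.97 m
BMI = 102.2 / 1.97^2
BMI = 26.33 kg/m^2


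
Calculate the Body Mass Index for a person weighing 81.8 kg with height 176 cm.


BMI = weight / height^2
height = 176 cm = 1.76 m
BMI = 81.8 / 1.76^2
BMI = 26.41 kg/m^2


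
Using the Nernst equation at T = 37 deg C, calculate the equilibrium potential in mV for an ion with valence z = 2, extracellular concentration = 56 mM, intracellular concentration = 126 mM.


E = (RT/(zF)) * ln(C_out/C_in)
T = 37 + 273.15 = 310.15 K
E = (8.314 * 310.15 / (2 * 96485)) * ln(56/126)
E = -10.84 mV


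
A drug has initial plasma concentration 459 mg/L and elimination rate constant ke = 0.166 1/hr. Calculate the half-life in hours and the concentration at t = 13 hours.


t_half = ln(2) / ke = 0.693147 / 0.166 = 4.176 hr
C(t) = C0 * exp(-ke*t) = 459 * exp(-0.166*13)
C(13) = 53.04 mg/L


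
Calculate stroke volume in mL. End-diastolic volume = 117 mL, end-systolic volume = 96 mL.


SV = EDV - ESV
SV = 117 - 96
SV = 21 mL


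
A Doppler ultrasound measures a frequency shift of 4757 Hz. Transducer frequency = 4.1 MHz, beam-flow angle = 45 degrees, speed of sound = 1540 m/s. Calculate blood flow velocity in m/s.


v = fd * c / (2 * f0 * cos(theta))
v = 4757 * 1540 / (2 * 4.1000e+06 * cos(45))
v = 1.263 m/s


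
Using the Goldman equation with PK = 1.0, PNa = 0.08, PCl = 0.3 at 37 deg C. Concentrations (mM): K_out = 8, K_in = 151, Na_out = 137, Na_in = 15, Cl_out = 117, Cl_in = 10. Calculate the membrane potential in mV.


Vm = (RT/F)*ln((PK*Ko + PNa*Nao + PCl*Cli)/(PK*Ki + PNa*Nai + PCl*Clo))
Numer = 21.96, Denom = 187.3
Vm = -57.29 mV


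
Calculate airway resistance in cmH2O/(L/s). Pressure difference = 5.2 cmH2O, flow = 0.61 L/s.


R = dP / flow
R = 5.2 / 0.61
R = 8.525 cmH2O/(L/s)


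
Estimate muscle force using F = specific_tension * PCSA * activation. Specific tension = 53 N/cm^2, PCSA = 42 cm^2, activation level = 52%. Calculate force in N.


F = sigma * PCSA * activation
F = 53 * 42 * 0.52
F = 1158 N


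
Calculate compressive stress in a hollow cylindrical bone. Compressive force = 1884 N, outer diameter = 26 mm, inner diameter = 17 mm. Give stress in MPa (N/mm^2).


A = pi*(r_o^2 - r_i^2)
r_o = 13 mm, r_i = 8.5 mm
A = 303.949 mm^2
sigma = F/A = 1884 / 303.949
sigma = 6.198 MPa


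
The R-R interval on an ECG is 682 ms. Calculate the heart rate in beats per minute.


HR = 60 / RR_interval(s)
RR = 682 ms = 0.682 s
HR = 60 / 0.682 = 87.98 bpm


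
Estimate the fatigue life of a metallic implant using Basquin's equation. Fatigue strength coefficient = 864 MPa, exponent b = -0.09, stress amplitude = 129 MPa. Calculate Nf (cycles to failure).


sigma_a = sigma_f' * (2Nf)^b
2Nf = (sigma_a/sigma_f')^(1/b)
2Nf = (129/864)^(1/-0.09)
2Nf = 1.5029125e+09
Nf = 7.5146e+08


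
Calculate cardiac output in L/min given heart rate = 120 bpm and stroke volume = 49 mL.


CO = HR * SV
CO = 120 * 49 / 1000
CO = 5.88 L/min


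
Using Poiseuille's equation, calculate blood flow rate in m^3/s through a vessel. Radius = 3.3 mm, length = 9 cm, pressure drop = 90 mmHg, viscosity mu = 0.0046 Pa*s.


Q = pi*r^4*dP / (8*mu*L)
r = 0.0033 m, L = 0.09 m
dP = 90 mmHg = 11998.98 Pa
Q = 0.00135 m^3/s


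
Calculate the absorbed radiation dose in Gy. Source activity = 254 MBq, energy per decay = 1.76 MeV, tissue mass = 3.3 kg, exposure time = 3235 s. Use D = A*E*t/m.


A = 254 MBq = 2.5400e+08 Bq
E = 1.76 MeV = 2.81952e-13 J
D = A*E*t/m = 2.5400e+08*2.81952e-13*3235/3.3
D = 0.07021 Gy


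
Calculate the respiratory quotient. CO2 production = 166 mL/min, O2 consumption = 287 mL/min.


RQ = VCO2 / VO2
RQ = 166 / 287
RQ = 0.5784


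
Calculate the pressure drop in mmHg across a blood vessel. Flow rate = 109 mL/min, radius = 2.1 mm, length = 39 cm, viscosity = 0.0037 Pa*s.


dP = 8*mu*L*Q / (pi*r^4)
Q = 109 mL/min = 1.81667e-06 m^3/s
dP = 343.246 Pa = 343.246 / 133.322 mmHg = 2.575 mmHg


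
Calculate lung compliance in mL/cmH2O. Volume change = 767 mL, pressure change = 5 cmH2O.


C = dV / dP
C = 767 / 5
C = 153.4 mL/cmH2O


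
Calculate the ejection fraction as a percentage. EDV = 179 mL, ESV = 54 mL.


SV = EDV - ESV = 179 - 54 = 125 mL
EF = SV/EDV * 100 = 125/179 * 100
EF = 69.83%


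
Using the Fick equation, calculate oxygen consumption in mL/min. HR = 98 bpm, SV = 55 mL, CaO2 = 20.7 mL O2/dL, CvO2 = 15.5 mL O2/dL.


CO = HR*SV = 98*55/1000 = 5.39 L/min
a-v O2 diff = 20.7 - 15.5 = 5.2 mL/dL
VO2 = CO * (CaO2-CvO2) * 10 dL/L
VO2 = 5.39 * 5.2 * 10
VO2 = 280.3 mL/min


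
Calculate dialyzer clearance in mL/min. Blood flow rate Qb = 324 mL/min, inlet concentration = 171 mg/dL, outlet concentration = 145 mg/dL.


K = Qb * (Cb_in - Cb_out) / Cb_in
K = 324 * (171 - 145) / 171
K = 49.26 mL/min


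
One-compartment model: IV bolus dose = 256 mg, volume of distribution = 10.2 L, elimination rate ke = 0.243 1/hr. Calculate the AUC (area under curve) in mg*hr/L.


C0 = Dose/Vd = 256/10.2 = 25.098 mg/L
AUC = C0/ke = 25.098/0.243
AUC = 103.3 mg*hr/L


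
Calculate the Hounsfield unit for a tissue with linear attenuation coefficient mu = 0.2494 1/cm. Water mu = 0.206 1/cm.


HU = ((mu_tissue - mu_water) / mu_water) * 1000
HU = ((0.2494 - 0.206) / 0.206) * 1000
HU = 210.7


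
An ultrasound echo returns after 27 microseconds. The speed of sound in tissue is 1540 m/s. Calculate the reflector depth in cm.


depth = c * t / 2
t = 27 us = 2.7000e-05 s
depth = 1540 * 2.7000e-05 / 2
depth = 0.02079 m = 2.079 cm


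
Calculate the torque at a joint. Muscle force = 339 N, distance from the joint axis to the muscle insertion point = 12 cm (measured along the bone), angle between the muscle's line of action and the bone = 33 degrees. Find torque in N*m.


Torque = F * d * sin(theta)   (moment arm = d*sin(theta))
d = 12 cm = 0.12 m
Torque = 339 * 0.12 * sin(33)
Torque = 22.16 N*m


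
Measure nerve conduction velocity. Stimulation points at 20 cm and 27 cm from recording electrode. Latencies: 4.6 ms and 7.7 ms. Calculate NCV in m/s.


Distance = (27 - 20) / 100 = 0.07 m
dt = (7.7 - 4.6) / 1000 = 0.0031 s
NCV = dist / dt = 22.58 m/s


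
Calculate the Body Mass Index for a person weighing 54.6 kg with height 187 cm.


BMI = weight / height^2
height = 187 cm = 1.87 m
BMI = 54.6 / 1.87^2
BMI = 15.61 kg/m^2


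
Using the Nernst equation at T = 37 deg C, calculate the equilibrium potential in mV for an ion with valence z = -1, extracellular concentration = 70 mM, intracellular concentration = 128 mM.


E = (RT/(zF)) * ln(C_out/C_in)
T = 37 + 273.15 = 310.15 K
E = (8.314 * 310.15 / (-1 * 96485)) * ln(70/128)
E = 16.13 mV


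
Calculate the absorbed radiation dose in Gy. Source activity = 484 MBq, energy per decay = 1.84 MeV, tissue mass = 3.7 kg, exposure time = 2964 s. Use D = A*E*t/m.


A = 484 MBq = 4.8400e+08 Bq
E = 1.84 MeV = 2.94768e-13 J
D = A*E*t/m = 4.8400e+08*2.94768e-13*2964/3.7
D = 0.1143 Gy


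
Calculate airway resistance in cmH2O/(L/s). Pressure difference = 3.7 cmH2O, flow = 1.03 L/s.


R = dP / flow
R = 3.7 / 1.03
R = 3.592 cmH2O/(L/s)


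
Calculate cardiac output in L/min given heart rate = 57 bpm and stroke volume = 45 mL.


CO = HR * SV
CO = 57 * 45 / 1000
CO = 2.565 L/min


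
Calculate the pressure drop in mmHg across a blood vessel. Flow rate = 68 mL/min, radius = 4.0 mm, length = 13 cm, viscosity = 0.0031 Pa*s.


dP = 8*mu*L*Q / (pi*r^4)
Q = 68 mL/min = 1.13333e-06 m^3/s
dP = 4.5432 Pa = 4.5432 / 133.322 mmHg = 0.03408 mmHg


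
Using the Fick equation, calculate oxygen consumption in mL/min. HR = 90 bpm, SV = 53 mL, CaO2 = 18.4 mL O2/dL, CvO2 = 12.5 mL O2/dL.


CO = HR*SV = 90*53/1000 = 4.77 L/min
a-v O2 diff = 18.4 - 12.5 = 5.9 mL/dL
VO2 = CO * (CaO2-CvO2) * 10 dL/L
VO2 = 4.77 * 5.9 * 10
VO2 = 281.4 mL/min


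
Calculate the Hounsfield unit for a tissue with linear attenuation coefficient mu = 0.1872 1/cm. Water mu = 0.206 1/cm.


HU = ((mu_tissue - mu_water) / mu_water) * 1000
HU = ((0.1872 - 0.206) / 0.206) * 1000
HU = -91.26


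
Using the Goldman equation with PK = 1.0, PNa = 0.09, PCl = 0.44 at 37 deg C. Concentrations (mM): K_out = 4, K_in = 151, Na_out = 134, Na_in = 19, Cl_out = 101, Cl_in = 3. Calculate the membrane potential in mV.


Vm = (RT/F)*ln((PK*Ko + PNa*Nao + PCl*Cli)/(PK*Ki + PNa*Nai + PCl*Clo))
Numer = 17.38, Denom = 197.15
Vm = -64.91 mV


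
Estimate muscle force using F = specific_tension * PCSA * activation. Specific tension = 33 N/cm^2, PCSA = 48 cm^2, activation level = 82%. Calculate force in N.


F = sigma * PCSA * activation
F = 33 * 48 * 0.82
F = 1299 N


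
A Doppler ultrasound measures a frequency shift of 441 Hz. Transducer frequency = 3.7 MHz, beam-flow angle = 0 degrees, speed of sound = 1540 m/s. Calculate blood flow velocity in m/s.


v = fd * c / (2 * f0 * cos(theta))
v = 441 * 1540 / (2 * 3.7000e+06 * cos(0))
v = 0.09178 m/s


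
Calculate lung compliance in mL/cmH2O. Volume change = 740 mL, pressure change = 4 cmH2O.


C = dV / dP
C = 740 / 4
C = 185 mL/cmH2O


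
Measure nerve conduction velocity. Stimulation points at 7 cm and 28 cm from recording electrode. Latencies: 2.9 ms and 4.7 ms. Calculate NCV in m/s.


Distance = (28 - 7) / 100 = 0.21 m
dt = (4.7 - 2.9) / 1000 = 0.0018 s
NCV = dist / dt = 116.7 m/s


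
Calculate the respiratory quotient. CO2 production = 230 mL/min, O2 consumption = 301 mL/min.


RQ = VCO2 / VO2
RQ = 230 / 301
RQ = 0.7641


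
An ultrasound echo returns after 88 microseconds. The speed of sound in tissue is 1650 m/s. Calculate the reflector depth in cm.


depth = c * t / 2
t = 88 us = 8.8000e-05 s
depth = 1650 * 8.8000e-05 / 2
depth = 0.0726 m = 7.26 cm


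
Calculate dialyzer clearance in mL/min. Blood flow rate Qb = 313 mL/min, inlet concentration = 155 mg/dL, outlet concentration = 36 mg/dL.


K = Qb * (Cb_in - Cb_out) / Cb_in
K = 313 * (155 - 36) / 155
K = 240.3 mL/min


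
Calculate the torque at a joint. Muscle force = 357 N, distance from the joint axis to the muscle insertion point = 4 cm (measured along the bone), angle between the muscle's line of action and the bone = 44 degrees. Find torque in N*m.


Torque = F * d * sin(theta)   (moment arm = d*sin(theta))
d = 4 cm = 0.04 m
Torque = 357 * 0.04 * sin(44)
Torque = 9.92 N*m


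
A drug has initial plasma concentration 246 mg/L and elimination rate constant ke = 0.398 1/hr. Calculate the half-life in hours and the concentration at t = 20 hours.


t_half = ln(2) / ke = 0.693147 / 0.398 = 1.742 hr
C(t) = C0 * exp(-ke*t) = 246 * exp(-0.398*20)
C(20) = 0.08589 mg/L


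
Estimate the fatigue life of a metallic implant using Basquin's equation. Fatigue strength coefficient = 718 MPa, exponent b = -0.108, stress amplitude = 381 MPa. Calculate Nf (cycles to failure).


sigma_a = sigma_f' * (2Nf)^b
2Nf = (sigma_a/sigma_f')^(1/b)
2Nf = (381/718)^(1/-0.108)
2Nf = 353.29967
Nf = 176.6


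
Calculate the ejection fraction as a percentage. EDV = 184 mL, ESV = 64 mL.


SV = EDV - ESV = 184 - 64 = 120 mL
EF = SV/EDV * 100 = 120/184 * 100
EF = 65.22%


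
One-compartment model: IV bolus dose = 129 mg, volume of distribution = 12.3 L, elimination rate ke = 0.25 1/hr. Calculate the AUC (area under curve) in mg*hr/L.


C0 = Dose/Vd = 129/12.3 = 10.4878 mg/L
AUC = C0/ke = 10.4878/0.25
AUC = 41.95 mg*hr/L


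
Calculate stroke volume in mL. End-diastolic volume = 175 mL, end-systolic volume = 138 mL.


SV = EDV - ESV
SV = 175 - 138
SV = 37 mL


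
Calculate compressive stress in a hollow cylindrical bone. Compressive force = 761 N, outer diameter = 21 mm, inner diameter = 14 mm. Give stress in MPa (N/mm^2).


A = pi*(r_o^2 - r_i^2)
r_o = 10.5 mm, r_i = 7 mm
A = 192.423 mm^2
sigma = F/A = 761 / 192.423
sigma = 3.955 MPa
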